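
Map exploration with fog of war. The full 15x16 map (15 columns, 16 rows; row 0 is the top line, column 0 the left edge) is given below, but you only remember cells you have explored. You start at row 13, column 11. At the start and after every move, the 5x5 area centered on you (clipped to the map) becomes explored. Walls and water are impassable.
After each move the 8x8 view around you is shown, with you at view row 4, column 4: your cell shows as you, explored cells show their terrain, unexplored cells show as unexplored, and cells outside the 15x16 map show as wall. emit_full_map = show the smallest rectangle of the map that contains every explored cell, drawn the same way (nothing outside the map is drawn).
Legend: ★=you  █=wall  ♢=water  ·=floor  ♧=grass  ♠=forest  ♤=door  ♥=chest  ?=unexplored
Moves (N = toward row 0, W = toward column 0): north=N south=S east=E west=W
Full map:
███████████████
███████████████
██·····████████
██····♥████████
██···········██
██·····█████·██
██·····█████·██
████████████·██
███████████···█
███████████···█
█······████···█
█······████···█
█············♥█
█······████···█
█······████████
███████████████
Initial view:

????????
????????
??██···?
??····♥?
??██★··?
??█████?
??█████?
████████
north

????????
????????
??██···?
??██···?
??··★·♥?
??██···?
??█████?
??█████?

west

????????
????????
??███···
??███···
??··★··♥
??███···
??██████
???█████

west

????????
????????
??████··
??████··
??··★···
??████··
??██████
????████

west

????????
????????
??·████·
??·████·
??··★···
??·████·
??·█████
?????███

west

????????
????????
??··████
??··████
??··★···
??··████
??··████
??????██

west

????????
????????
??···███
??···███
??··★···
??···███
??···███
???????█

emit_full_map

···████···
···████···
··★······♥
···████···
···███████
?????█████

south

????????
??···███
??···███
??······
??··★███
??···███
??██████
████████

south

??···███
??···███
??······
??···███
??··★███
??██████
████████
████████

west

???···██
???···██
??······
??····██
??··★·██
??██████
████████
████████

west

????···█
????···█
??······
??·····█
??··★··█
??██████
████████
████████

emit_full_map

??···████···
??···████···
···········♥
·····████···
··★··███████
████████████

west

█????···
█????···
█?······
█?······
█?··★···
█?██████
████████
████████

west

██????··
██????··
███·····
███·····
███·★···
████████
████████
████████

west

███????·
███????·
████····
████····
████★···
████████
████████
████████

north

███?????
███????·
████····
████····
████★···
████····
████████
████████

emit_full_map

????···████···
█······████···
█············♥
█★·····████···
█······███████
██████████████


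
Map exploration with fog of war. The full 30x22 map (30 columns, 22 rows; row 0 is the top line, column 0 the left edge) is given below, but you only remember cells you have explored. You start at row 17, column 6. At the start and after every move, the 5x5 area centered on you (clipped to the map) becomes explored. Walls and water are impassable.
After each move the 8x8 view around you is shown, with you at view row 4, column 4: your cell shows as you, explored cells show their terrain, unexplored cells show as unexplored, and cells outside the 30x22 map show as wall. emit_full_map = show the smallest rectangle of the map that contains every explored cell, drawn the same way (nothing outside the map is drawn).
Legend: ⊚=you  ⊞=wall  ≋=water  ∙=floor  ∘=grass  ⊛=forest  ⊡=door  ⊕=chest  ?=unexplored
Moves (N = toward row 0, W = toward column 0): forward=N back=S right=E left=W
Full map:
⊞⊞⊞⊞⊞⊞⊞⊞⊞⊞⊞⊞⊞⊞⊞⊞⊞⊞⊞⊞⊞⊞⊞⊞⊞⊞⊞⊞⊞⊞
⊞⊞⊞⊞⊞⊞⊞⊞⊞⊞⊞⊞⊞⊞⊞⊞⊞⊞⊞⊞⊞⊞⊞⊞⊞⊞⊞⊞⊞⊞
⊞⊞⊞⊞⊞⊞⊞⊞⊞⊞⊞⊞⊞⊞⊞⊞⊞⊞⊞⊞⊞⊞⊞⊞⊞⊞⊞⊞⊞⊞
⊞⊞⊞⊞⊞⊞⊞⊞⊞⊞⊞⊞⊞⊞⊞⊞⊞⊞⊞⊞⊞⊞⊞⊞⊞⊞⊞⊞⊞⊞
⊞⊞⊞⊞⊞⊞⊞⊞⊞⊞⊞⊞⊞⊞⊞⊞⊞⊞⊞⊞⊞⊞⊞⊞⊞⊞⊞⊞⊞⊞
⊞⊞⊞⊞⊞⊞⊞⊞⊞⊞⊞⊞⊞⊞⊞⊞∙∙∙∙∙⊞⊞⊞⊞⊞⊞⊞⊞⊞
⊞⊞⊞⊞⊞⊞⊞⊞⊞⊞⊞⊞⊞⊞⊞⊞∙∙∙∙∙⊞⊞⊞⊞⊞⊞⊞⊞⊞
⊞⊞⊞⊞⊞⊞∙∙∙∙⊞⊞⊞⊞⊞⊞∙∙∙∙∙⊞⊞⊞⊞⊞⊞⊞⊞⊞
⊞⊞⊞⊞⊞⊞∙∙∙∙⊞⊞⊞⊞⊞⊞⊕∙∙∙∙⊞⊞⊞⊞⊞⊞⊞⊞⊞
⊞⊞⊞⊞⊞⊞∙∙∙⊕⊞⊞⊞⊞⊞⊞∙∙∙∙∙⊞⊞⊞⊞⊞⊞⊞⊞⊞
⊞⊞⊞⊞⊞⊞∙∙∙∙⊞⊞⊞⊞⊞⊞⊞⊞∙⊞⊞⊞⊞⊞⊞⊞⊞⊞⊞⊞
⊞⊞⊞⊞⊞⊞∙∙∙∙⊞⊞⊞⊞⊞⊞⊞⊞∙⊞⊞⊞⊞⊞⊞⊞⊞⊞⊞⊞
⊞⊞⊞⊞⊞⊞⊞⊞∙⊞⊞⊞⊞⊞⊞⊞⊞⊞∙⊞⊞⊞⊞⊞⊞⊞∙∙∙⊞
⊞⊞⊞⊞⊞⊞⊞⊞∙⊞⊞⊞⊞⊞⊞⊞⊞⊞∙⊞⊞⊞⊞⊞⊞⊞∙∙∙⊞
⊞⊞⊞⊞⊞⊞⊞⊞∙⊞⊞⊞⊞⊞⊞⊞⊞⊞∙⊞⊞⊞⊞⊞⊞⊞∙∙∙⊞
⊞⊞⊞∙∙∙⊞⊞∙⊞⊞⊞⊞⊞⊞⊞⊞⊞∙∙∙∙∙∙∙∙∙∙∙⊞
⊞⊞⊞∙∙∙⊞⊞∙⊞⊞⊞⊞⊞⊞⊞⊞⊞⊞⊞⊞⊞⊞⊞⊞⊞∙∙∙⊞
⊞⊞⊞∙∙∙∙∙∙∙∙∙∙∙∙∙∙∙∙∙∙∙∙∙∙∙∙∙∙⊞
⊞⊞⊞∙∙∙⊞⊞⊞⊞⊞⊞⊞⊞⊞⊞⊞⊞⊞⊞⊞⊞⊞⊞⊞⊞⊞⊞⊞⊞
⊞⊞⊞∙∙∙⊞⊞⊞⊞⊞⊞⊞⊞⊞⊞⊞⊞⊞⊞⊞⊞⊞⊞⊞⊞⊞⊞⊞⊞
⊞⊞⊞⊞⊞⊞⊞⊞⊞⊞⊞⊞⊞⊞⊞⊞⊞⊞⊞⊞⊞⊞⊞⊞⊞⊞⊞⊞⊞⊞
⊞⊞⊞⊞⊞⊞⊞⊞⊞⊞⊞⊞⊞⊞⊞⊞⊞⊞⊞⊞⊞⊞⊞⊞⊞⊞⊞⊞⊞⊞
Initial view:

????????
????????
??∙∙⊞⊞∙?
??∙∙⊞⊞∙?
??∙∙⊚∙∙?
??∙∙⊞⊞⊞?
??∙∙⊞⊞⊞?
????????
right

????????
????????
?∙∙⊞⊞∙⊞?
?∙∙⊞⊞∙⊞?
?∙∙∙⊚∙∙?
?∙∙⊞⊞⊞⊞?
?∙∙⊞⊞⊞⊞?
????????

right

????????
????????
∙∙⊞⊞∙⊞⊞?
∙∙⊞⊞∙⊞⊞?
∙∙∙∙⊚∙∙?
∙∙⊞⊞⊞⊞⊞?
∙∙⊞⊞⊞⊞⊞?
????????

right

????????
????????
∙⊞⊞∙⊞⊞⊞?
∙⊞⊞∙⊞⊞⊞?
∙∙∙∙⊚∙∙?
∙⊞⊞⊞⊞⊞⊞?
∙⊞⊞⊞⊞⊞⊞?
????????

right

????????
????????
⊞⊞∙⊞⊞⊞⊞?
⊞⊞∙⊞⊞⊞⊞?
∙∙∙∙⊚∙∙?
⊞⊞⊞⊞⊞⊞⊞?
⊞⊞⊞⊞⊞⊞⊞?
????????

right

????????
????????
⊞∙⊞⊞⊞⊞⊞?
⊞∙⊞⊞⊞⊞⊞?
∙∙∙∙⊚∙∙?
⊞⊞⊞⊞⊞⊞⊞?
⊞⊞⊞⊞⊞⊞⊞?
????????

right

????????
????????
∙⊞⊞⊞⊞⊞⊞?
∙⊞⊞⊞⊞⊞⊞?
∙∙∙∙⊚∙∙?
⊞⊞⊞⊞⊞⊞⊞?
⊞⊞⊞⊞⊞⊞⊞?
????????

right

????????
????????
⊞⊞⊞⊞⊞⊞⊞?
⊞⊞⊞⊞⊞⊞⊞?
∙∙∙∙⊚∙∙?
⊞⊞⊞⊞⊞⊞⊞?
⊞⊞⊞⊞⊞⊞⊞?
????????

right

????????
????????
⊞⊞⊞⊞⊞⊞⊞?
⊞⊞⊞⊞⊞⊞⊞?
∙∙∙∙⊚∙∙?
⊞⊞⊞⊞⊞⊞⊞?
⊞⊞⊞⊞⊞⊞⊞?
????????

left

????????
????????
⊞⊞⊞⊞⊞⊞⊞⊞
⊞⊞⊞⊞⊞⊞⊞⊞
∙∙∙∙⊚∙∙∙
⊞⊞⊞⊞⊞⊞⊞⊞
⊞⊞⊞⊞⊞⊞⊞⊞
????????

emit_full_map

∙∙⊞⊞∙⊞⊞⊞⊞⊞⊞⊞⊞
∙∙⊞⊞∙⊞⊞⊞⊞⊞⊞⊞⊞
∙∙∙∙∙∙∙∙∙⊚∙∙∙
∙∙⊞⊞⊞⊞⊞⊞⊞⊞⊞⊞⊞
∙∙⊞⊞⊞⊞⊞⊞⊞⊞⊞⊞⊞


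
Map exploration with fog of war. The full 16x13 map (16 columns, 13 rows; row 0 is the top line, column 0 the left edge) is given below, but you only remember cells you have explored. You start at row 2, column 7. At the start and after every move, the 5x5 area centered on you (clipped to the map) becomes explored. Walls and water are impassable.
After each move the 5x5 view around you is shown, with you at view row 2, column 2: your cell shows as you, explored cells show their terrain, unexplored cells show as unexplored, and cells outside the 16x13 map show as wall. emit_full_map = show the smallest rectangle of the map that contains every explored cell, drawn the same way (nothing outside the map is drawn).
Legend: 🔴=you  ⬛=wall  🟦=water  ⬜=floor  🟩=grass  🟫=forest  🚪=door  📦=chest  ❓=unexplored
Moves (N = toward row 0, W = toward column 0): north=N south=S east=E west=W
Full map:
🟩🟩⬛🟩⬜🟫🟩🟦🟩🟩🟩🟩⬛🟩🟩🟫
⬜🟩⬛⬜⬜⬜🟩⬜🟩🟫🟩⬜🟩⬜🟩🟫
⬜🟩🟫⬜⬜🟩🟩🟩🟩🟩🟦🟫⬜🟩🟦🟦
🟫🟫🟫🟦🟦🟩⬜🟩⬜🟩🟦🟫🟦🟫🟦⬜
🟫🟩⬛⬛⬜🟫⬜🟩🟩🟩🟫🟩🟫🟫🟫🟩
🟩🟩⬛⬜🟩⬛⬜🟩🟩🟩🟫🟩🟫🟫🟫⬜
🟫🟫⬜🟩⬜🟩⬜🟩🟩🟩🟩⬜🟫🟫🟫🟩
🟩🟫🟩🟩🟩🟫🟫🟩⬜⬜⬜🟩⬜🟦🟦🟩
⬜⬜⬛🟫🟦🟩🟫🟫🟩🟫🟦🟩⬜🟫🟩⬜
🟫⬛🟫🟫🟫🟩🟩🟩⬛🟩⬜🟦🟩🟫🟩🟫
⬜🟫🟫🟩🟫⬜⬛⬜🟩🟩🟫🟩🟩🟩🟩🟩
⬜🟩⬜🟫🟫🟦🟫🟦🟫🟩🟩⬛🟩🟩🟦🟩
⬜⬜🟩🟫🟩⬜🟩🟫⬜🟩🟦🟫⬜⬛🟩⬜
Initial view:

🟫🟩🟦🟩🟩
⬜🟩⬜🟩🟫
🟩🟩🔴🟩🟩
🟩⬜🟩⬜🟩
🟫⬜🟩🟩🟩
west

⬜🟫🟩🟦🟩
⬜⬜🟩⬜🟩
⬜🟩🔴🟩🟩
🟦🟩⬜🟩⬜
⬜🟫⬜🟩🟩

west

🟩⬜🟫🟩🟦
⬜⬜⬜🟩⬜
⬜⬜🔴🟩🟩
🟦🟦🟩⬜🟩
⬛⬜🟫⬜🟩

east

⬜🟫🟩🟦🟩
⬜⬜🟩⬜🟩
⬜🟩🔴🟩🟩
🟦🟩⬜🟩⬜
⬜🟫⬜🟩🟩

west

🟩⬜🟫🟩🟦
⬜⬜⬜🟩⬜
⬜⬜🔴🟩🟩
🟦🟦🟩⬜🟩
⬛⬜🟫⬜🟩

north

⬛⬛⬛⬛⬛
🟩⬜🟫🟩🟦
⬜⬜🔴🟩⬜
⬜⬜🟩🟩🟩
🟦🟦🟩⬜🟩

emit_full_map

🟩⬜🟫🟩🟦🟩🟩
⬜⬜🔴🟩⬜🟩🟫
⬜⬜🟩🟩🟩🟩🟩
🟦🟦🟩⬜🟩⬜🟩
⬛⬜🟫⬜🟩🟩🟩

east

⬛⬛⬛⬛⬛
⬜🟫🟩🟦🟩
⬜⬜🔴⬜🟩
⬜🟩🟩🟩🟩
🟦🟩⬜🟩⬜

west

⬛⬛⬛⬛⬛
🟩⬜🟫🟩🟦
⬜⬜🔴🟩⬜
⬜⬜🟩🟩🟩
🟦🟦🟩⬜🟩

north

⬛⬛⬛⬛⬛
⬛⬛⬛⬛⬛
🟩⬜🔴🟩🟦
⬜⬜⬜🟩⬜
⬜⬜🟩🟩🟩

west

⬛⬛⬛⬛⬛
⬛⬛⬛⬛⬛
⬛🟩🔴🟫🟩
⬛⬜⬜⬜🟩
🟫⬜⬜🟩🟩

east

⬛⬛⬛⬛⬛
⬛⬛⬛⬛⬛
🟩⬜🔴🟩🟦
⬜⬜⬜🟩⬜
⬜⬜🟩🟩🟩

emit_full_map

⬛🟩⬜🔴🟩🟦🟩🟩
⬛⬜⬜⬜🟩⬜🟩🟫
🟫⬜⬜🟩🟩🟩🟩🟩
❓🟦🟦🟩⬜🟩⬜🟩
❓⬛⬜🟫⬜🟩🟩🟩

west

⬛⬛⬛⬛⬛
⬛⬛⬛⬛⬛
⬛🟩🔴🟫🟩
⬛⬜⬜⬜🟩
🟫⬜⬜🟩🟩

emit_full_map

⬛🟩🔴🟫🟩🟦🟩🟩
⬛⬜⬜⬜🟩⬜🟩🟫
🟫⬜⬜🟩🟩🟩🟩🟩
❓🟦🟦🟩⬜🟩⬜🟩
❓⬛⬜🟫⬜🟩🟩🟩


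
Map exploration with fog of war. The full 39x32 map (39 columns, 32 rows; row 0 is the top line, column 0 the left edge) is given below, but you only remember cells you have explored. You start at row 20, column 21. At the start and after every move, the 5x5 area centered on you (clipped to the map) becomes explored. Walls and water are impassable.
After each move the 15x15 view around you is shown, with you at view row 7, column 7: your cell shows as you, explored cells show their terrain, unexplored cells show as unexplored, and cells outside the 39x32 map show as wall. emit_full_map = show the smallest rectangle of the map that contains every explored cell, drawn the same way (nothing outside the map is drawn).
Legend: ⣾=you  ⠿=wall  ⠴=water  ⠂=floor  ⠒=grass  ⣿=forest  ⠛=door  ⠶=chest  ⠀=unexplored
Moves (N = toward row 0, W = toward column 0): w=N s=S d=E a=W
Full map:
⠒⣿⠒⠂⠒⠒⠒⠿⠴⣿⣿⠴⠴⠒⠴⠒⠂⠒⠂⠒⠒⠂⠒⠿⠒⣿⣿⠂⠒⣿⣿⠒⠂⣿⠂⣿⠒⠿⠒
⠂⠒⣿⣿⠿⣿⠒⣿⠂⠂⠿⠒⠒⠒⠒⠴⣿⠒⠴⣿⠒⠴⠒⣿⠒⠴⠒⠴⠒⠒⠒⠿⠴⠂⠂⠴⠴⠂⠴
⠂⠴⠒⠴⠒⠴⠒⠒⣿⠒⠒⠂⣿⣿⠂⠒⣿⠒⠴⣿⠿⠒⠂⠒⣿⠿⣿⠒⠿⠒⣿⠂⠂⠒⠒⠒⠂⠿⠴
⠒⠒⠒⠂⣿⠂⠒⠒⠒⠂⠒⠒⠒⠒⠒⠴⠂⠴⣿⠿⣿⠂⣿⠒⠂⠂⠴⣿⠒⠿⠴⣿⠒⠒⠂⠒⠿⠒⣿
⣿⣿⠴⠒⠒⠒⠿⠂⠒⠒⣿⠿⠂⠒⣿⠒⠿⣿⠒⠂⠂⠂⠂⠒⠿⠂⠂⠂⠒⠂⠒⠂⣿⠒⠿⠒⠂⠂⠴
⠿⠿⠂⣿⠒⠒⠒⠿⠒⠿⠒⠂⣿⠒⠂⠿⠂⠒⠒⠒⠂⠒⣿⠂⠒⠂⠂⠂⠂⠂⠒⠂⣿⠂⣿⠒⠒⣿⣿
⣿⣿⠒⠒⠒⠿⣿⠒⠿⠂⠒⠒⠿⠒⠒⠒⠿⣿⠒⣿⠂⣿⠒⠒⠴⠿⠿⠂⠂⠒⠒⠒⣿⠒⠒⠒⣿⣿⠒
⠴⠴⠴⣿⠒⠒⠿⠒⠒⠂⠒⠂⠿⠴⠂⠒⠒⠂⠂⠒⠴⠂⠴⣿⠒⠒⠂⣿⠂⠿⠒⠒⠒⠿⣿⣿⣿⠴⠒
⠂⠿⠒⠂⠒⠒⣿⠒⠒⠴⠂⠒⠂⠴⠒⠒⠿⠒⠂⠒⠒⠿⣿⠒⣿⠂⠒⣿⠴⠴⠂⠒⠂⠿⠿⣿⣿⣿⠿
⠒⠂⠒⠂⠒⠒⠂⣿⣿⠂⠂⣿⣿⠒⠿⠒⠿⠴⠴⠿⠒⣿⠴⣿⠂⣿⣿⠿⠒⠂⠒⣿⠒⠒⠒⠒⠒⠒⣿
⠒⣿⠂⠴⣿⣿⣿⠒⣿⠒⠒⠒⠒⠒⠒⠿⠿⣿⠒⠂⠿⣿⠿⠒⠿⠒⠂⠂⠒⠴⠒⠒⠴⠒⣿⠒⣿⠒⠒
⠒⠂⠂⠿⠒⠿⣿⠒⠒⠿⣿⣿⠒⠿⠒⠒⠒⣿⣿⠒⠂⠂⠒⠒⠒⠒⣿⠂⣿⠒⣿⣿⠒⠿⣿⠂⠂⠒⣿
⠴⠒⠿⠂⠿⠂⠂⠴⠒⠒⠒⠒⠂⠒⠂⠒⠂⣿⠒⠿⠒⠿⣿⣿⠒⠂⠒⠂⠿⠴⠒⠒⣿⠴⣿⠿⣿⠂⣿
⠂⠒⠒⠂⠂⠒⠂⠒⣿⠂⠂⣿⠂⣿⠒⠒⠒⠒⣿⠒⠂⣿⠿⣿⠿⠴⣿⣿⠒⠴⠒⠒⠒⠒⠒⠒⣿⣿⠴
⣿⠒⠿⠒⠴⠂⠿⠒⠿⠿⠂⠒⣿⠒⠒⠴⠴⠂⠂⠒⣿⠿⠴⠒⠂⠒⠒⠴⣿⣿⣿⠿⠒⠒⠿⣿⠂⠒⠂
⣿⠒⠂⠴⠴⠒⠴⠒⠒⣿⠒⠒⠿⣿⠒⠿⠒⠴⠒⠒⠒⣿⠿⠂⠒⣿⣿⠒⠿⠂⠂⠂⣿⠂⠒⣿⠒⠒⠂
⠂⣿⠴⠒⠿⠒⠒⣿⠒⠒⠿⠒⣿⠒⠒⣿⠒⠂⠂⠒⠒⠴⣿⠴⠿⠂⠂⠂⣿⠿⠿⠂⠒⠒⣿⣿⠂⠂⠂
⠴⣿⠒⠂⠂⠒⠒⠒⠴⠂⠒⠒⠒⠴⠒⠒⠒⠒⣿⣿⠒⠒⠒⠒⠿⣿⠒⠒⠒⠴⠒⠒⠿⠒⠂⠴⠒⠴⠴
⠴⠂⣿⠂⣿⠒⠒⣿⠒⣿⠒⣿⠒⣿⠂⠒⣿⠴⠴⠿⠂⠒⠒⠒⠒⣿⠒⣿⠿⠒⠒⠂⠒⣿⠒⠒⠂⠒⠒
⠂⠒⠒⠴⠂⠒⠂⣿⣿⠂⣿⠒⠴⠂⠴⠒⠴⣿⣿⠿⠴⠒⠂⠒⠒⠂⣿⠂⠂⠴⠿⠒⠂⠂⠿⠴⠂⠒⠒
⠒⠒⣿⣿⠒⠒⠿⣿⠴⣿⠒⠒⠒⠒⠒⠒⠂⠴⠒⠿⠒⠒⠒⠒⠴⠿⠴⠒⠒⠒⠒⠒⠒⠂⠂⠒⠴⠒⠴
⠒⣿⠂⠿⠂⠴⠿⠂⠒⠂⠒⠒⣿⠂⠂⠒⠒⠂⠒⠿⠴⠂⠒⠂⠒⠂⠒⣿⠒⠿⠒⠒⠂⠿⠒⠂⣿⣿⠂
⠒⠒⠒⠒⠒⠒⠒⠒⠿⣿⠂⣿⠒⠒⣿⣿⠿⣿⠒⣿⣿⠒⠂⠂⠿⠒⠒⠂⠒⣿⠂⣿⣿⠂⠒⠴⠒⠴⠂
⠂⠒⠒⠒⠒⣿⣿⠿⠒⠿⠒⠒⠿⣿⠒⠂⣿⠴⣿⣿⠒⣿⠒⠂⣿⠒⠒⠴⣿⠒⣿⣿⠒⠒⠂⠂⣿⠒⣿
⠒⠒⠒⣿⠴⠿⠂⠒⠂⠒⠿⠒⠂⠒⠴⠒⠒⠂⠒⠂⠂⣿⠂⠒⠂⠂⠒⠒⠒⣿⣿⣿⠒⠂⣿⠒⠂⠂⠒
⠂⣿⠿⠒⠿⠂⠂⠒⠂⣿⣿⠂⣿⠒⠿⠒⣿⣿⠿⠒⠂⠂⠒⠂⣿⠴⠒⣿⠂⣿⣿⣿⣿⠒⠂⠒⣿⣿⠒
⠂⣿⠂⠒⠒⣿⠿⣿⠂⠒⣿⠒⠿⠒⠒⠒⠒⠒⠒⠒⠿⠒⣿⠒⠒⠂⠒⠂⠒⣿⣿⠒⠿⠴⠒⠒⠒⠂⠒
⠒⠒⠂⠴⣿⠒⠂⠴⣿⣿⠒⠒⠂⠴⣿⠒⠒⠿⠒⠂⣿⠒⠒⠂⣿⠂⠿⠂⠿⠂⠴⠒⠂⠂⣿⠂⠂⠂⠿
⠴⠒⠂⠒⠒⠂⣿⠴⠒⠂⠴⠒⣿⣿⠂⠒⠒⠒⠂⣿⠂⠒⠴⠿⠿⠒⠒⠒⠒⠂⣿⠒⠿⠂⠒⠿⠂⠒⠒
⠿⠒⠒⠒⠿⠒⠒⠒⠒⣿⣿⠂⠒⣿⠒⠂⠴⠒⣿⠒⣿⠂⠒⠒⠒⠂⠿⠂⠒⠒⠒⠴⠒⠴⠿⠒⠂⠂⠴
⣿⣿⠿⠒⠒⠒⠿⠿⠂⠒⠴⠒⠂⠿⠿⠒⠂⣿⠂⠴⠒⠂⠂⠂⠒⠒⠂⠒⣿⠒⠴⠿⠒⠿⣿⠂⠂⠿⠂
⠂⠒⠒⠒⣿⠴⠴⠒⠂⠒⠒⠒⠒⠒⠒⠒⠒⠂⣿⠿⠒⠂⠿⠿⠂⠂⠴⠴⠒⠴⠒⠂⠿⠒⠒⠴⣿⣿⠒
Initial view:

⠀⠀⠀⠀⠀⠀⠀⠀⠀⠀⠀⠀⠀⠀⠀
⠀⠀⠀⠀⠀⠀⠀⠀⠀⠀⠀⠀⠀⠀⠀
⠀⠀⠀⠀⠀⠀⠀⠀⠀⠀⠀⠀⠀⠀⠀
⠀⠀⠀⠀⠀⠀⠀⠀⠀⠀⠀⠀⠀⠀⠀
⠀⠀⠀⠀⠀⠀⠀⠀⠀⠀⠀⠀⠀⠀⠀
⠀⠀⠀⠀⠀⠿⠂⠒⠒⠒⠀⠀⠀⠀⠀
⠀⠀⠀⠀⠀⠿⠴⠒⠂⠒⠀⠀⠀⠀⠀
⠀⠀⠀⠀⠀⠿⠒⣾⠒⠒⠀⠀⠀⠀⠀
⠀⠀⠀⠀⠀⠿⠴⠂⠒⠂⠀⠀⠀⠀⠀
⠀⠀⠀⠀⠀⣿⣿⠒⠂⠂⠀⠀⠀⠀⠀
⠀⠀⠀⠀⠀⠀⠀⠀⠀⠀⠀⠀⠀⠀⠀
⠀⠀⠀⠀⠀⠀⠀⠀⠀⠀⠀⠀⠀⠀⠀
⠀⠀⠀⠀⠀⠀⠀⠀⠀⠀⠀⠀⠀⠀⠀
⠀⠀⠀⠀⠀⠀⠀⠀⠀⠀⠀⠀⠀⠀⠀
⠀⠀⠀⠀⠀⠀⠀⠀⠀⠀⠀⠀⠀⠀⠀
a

⠀⠀⠀⠀⠀⠀⠀⠀⠀⠀⠀⠀⠀⠀⠀
⠀⠀⠀⠀⠀⠀⠀⠀⠀⠀⠀⠀⠀⠀⠀
⠀⠀⠀⠀⠀⠀⠀⠀⠀⠀⠀⠀⠀⠀⠀
⠀⠀⠀⠀⠀⠀⠀⠀⠀⠀⠀⠀⠀⠀⠀
⠀⠀⠀⠀⠀⠀⠀⠀⠀⠀⠀⠀⠀⠀⠀
⠀⠀⠀⠀⠀⠴⠿⠂⠒⠒⠒⠀⠀⠀⠀
⠀⠀⠀⠀⠀⣿⠿⠴⠒⠂⠒⠀⠀⠀⠀
⠀⠀⠀⠀⠀⠒⠿⣾⠒⠒⠒⠀⠀⠀⠀
⠀⠀⠀⠀⠀⠒⠿⠴⠂⠒⠂⠀⠀⠀⠀
⠀⠀⠀⠀⠀⠒⣿⣿⠒⠂⠂⠀⠀⠀⠀
⠀⠀⠀⠀⠀⠀⠀⠀⠀⠀⠀⠀⠀⠀⠀
⠀⠀⠀⠀⠀⠀⠀⠀⠀⠀⠀⠀⠀⠀⠀
⠀⠀⠀⠀⠀⠀⠀⠀⠀⠀⠀⠀⠀⠀⠀
⠀⠀⠀⠀⠀⠀⠀⠀⠀⠀⠀⠀⠀⠀⠀
⠀⠀⠀⠀⠀⠀⠀⠀⠀⠀⠀⠀⠀⠀⠀

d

⠀⠀⠀⠀⠀⠀⠀⠀⠀⠀⠀⠀⠀⠀⠀
⠀⠀⠀⠀⠀⠀⠀⠀⠀⠀⠀⠀⠀⠀⠀
⠀⠀⠀⠀⠀⠀⠀⠀⠀⠀⠀⠀⠀⠀⠀
⠀⠀⠀⠀⠀⠀⠀⠀⠀⠀⠀⠀⠀⠀⠀
⠀⠀⠀⠀⠀⠀⠀⠀⠀⠀⠀⠀⠀⠀⠀
⠀⠀⠀⠀⠴⠿⠂⠒⠒⠒⠀⠀⠀⠀⠀
⠀⠀⠀⠀⣿⠿⠴⠒⠂⠒⠀⠀⠀⠀⠀
⠀⠀⠀⠀⠒⠿⠒⣾⠒⠒⠀⠀⠀⠀⠀
⠀⠀⠀⠀⠒⠿⠴⠂⠒⠂⠀⠀⠀⠀⠀
⠀⠀⠀⠀⠒⣿⣿⠒⠂⠂⠀⠀⠀⠀⠀
⠀⠀⠀⠀⠀⠀⠀⠀⠀⠀⠀⠀⠀⠀⠀
⠀⠀⠀⠀⠀⠀⠀⠀⠀⠀⠀⠀⠀⠀⠀
⠀⠀⠀⠀⠀⠀⠀⠀⠀⠀⠀⠀⠀⠀⠀
⠀⠀⠀⠀⠀⠀⠀⠀⠀⠀⠀⠀⠀⠀⠀
⠀⠀⠀⠀⠀⠀⠀⠀⠀⠀⠀⠀⠀⠀⠀

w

⠀⠀⠀⠀⠀⠀⠀⠀⠀⠀⠀⠀⠀⠀⠀
⠀⠀⠀⠀⠀⠀⠀⠀⠀⠀⠀⠀⠀⠀⠀
⠀⠀⠀⠀⠀⠀⠀⠀⠀⠀⠀⠀⠀⠀⠀
⠀⠀⠀⠀⠀⠀⠀⠀⠀⠀⠀⠀⠀⠀⠀
⠀⠀⠀⠀⠀⠀⠀⠀⠀⠀⠀⠀⠀⠀⠀
⠀⠀⠀⠀⠀⣿⠒⠒⠒⠒⠀⠀⠀⠀⠀
⠀⠀⠀⠀⠴⠿⠂⠒⠒⠒⠀⠀⠀⠀⠀
⠀⠀⠀⠀⣿⠿⠴⣾⠂⠒⠀⠀⠀⠀⠀
⠀⠀⠀⠀⠒⠿⠒⠒⠒⠒⠀⠀⠀⠀⠀
⠀⠀⠀⠀⠒⠿⠴⠂⠒⠂⠀⠀⠀⠀⠀
⠀⠀⠀⠀⠒⣿⣿⠒⠂⠂⠀⠀⠀⠀⠀
⠀⠀⠀⠀⠀⠀⠀⠀⠀⠀⠀⠀⠀⠀⠀
⠀⠀⠀⠀⠀⠀⠀⠀⠀⠀⠀⠀⠀⠀⠀
⠀⠀⠀⠀⠀⠀⠀⠀⠀⠀⠀⠀⠀⠀⠀
⠀⠀⠀⠀⠀⠀⠀⠀⠀⠀⠀⠀⠀⠀⠀

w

⠀⠀⠀⠀⠀⠀⠀⠀⠀⠀⠀⠀⠀⠀⠀
⠀⠀⠀⠀⠀⠀⠀⠀⠀⠀⠀⠀⠀⠀⠀
⠀⠀⠀⠀⠀⠀⠀⠀⠀⠀⠀⠀⠀⠀⠀
⠀⠀⠀⠀⠀⠀⠀⠀⠀⠀⠀⠀⠀⠀⠀
⠀⠀⠀⠀⠀⠀⠀⠀⠀⠀⠀⠀⠀⠀⠀
⠀⠀⠀⠀⠀⠒⠒⠴⣿⠴⠀⠀⠀⠀⠀
⠀⠀⠀⠀⠀⣿⠒⠒⠒⠒⠀⠀⠀⠀⠀
⠀⠀⠀⠀⠴⠿⠂⣾⠒⠒⠀⠀⠀⠀⠀
⠀⠀⠀⠀⣿⠿⠴⠒⠂⠒⠀⠀⠀⠀⠀
⠀⠀⠀⠀⠒⠿⠒⠒⠒⠒⠀⠀⠀⠀⠀
⠀⠀⠀⠀⠒⠿⠴⠂⠒⠂⠀⠀⠀⠀⠀
⠀⠀⠀⠀⠒⣿⣿⠒⠂⠂⠀⠀⠀⠀⠀
⠀⠀⠀⠀⠀⠀⠀⠀⠀⠀⠀⠀⠀⠀⠀
⠀⠀⠀⠀⠀⠀⠀⠀⠀⠀⠀⠀⠀⠀⠀
⠀⠀⠀⠀⠀⠀⠀⠀⠀⠀⠀⠀⠀⠀⠀

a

⠀⠀⠀⠀⠀⠀⠀⠀⠀⠀⠀⠀⠀⠀⠀
⠀⠀⠀⠀⠀⠀⠀⠀⠀⠀⠀⠀⠀⠀⠀
⠀⠀⠀⠀⠀⠀⠀⠀⠀⠀⠀⠀⠀⠀⠀
⠀⠀⠀⠀⠀⠀⠀⠀⠀⠀⠀⠀⠀⠀⠀
⠀⠀⠀⠀⠀⠀⠀⠀⠀⠀⠀⠀⠀⠀⠀
⠀⠀⠀⠀⠀⠂⠒⠒⠴⣿⠴⠀⠀⠀⠀
⠀⠀⠀⠀⠀⣿⣿⠒⠒⠒⠒⠀⠀⠀⠀
⠀⠀⠀⠀⠀⠴⠿⣾⠒⠒⠒⠀⠀⠀⠀
⠀⠀⠀⠀⠀⣿⠿⠴⠒⠂⠒⠀⠀⠀⠀
⠀⠀⠀⠀⠀⠒⠿⠒⠒⠒⠒⠀⠀⠀⠀
⠀⠀⠀⠀⠀⠒⠿⠴⠂⠒⠂⠀⠀⠀⠀
⠀⠀⠀⠀⠀⠒⣿⣿⠒⠂⠂⠀⠀⠀⠀
⠀⠀⠀⠀⠀⠀⠀⠀⠀⠀⠀⠀⠀⠀⠀
⠀⠀⠀⠀⠀⠀⠀⠀⠀⠀⠀⠀⠀⠀⠀
⠀⠀⠀⠀⠀⠀⠀⠀⠀⠀⠀⠀⠀⠀⠀

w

⠀⠀⠀⠀⠀⠀⠀⠀⠀⠀⠀⠀⠀⠀⠀
⠀⠀⠀⠀⠀⠀⠀⠀⠀⠀⠀⠀⠀⠀⠀
⠀⠀⠀⠀⠀⠀⠀⠀⠀⠀⠀⠀⠀⠀⠀
⠀⠀⠀⠀⠀⠀⠀⠀⠀⠀⠀⠀⠀⠀⠀
⠀⠀⠀⠀⠀⠀⠀⠀⠀⠀⠀⠀⠀⠀⠀
⠀⠀⠀⠀⠀⠒⠒⠒⣿⠿⠀⠀⠀⠀⠀
⠀⠀⠀⠀⠀⠂⠒⠒⠴⣿⠴⠀⠀⠀⠀
⠀⠀⠀⠀⠀⣿⣿⣾⠒⠒⠒⠀⠀⠀⠀
⠀⠀⠀⠀⠀⠴⠿⠂⠒⠒⠒⠀⠀⠀⠀
⠀⠀⠀⠀⠀⣿⠿⠴⠒⠂⠒⠀⠀⠀⠀
⠀⠀⠀⠀⠀⠒⠿⠒⠒⠒⠒⠀⠀⠀⠀
⠀⠀⠀⠀⠀⠒⠿⠴⠂⠒⠂⠀⠀⠀⠀
⠀⠀⠀⠀⠀⠒⣿⣿⠒⠂⠂⠀⠀⠀⠀
⠀⠀⠀⠀⠀⠀⠀⠀⠀⠀⠀⠀⠀⠀⠀
⠀⠀⠀⠀⠀⠀⠀⠀⠀⠀⠀⠀⠀⠀⠀

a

⠀⠀⠀⠀⠀⠀⠀⠀⠀⠀⠀⠀⠀⠀⠀
⠀⠀⠀⠀⠀⠀⠀⠀⠀⠀⠀⠀⠀⠀⠀
⠀⠀⠀⠀⠀⠀⠀⠀⠀⠀⠀⠀⠀⠀⠀
⠀⠀⠀⠀⠀⠀⠀⠀⠀⠀⠀⠀⠀⠀⠀
⠀⠀⠀⠀⠀⠀⠀⠀⠀⠀⠀⠀⠀⠀⠀
⠀⠀⠀⠀⠀⠴⠒⠒⠒⣿⠿⠀⠀⠀⠀
⠀⠀⠀⠀⠀⠂⠂⠒⠒⠴⣿⠴⠀⠀⠀
⠀⠀⠀⠀⠀⠒⣿⣾⠒⠒⠒⠒⠀⠀⠀
⠀⠀⠀⠀⠀⠴⠴⠿⠂⠒⠒⠒⠀⠀⠀
⠀⠀⠀⠀⠀⣿⣿⠿⠴⠒⠂⠒⠀⠀⠀
⠀⠀⠀⠀⠀⠀⠒⠿⠒⠒⠒⠒⠀⠀⠀
⠀⠀⠀⠀⠀⠀⠒⠿⠴⠂⠒⠂⠀⠀⠀
⠀⠀⠀⠀⠀⠀⠒⣿⣿⠒⠂⠂⠀⠀⠀
⠀⠀⠀⠀⠀⠀⠀⠀⠀⠀⠀⠀⠀⠀⠀
⠀⠀⠀⠀⠀⠀⠀⠀⠀⠀⠀⠀⠀⠀⠀

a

⠀⠀⠀⠀⠀⠀⠀⠀⠀⠀⠀⠀⠀⠀⠀
⠀⠀⠀⠀⠀⠀⠀⠀⠀⠀⠀⠀⠀⠀⠀
⠀⠀⠀⠀⠀⠀⠀⠀⠀⠀⠀⠀⠀⠀⠀
⠀⠀⠀⠀⠀⠀⠀⠀⠀⠀⠀⠀⠀⠀⠀
⠀⠀⠀⠀⠀⠀⠀⠀⠀⠀⠀⠀⠀⠀⠀
⠀⠀⠀⠀⠀⠒⠴⠒⠒⠒⣿⠿⠀⠀⠀
⠀⠀⠀⠀⠀⠒⠂⠂⠒⠒⠴⣿⠴⠀⠀
⠀⠀⠀⠀⠀⠒⠒⣾⣿⠒⠒⠒⠒⠀⠀
⠀⠀⠀⠀⠀⣿⠴⠴⠿⠂⠒⠒⠒⠀⠀
⠀⠀⠀⠀⠀⠴⣿⣿⠿⠴⠒⠂⠒⠀⠀
⠀⠀⠀⠀⠀⠀⠀⠒⠿⠒⠒⠒⠒⠀⠀
⠀⠀⠀⠀⠀⠀⠀⠒⠿⠴⠂⠒⠂⠀⠀
⠀⠀⠀⠀⠀⠀⠀⠒⣿⣿⠒⠂⠂⠀⠀
⠀⠀⠀⠀⠀⠀⠀⠀⠀⠀⠀⠀⠀⠀⠀
⠀⠀⠀⠀⠀⠀⠀⠀⠀⠀⠀⠀⠀⠀⠀

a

⠀⠀⠀⠀⠀⠀⠀⠀⠀⠀⠀⠀⠀⠀⠀
⠀⠀⠀⠀⠀⠀⠀⠀⠀⠀⠀⠀⠀⠀⠀
⠀⠀⠀⠀⠀⠀⠀⠀⠀⠀⠀⠀⠀⠀⠀
⠀⠀⠀⠀⠀⠀⠀⠀⠀⠀⠀⠀⠀⠀⠀
⠀⠀⠀⠀⠀⠀⠀⠀⠀⠀⠀⠀⠀⠀⠀
⠀⠀⠀⠀⠀⠿⠒⠴⠒⠒⠒⣿⠿⠀⠀
⠀⠀⠀⠀⠀⣿⠒⠂⠂⠒⠒⠴⣿⠴⠀
⠀⠀⠀⠀⠀⠒⠒⣾⣿⣿⠒⠒⠒⠒⠀
⠀⠀⠀⠀⠀⠒⣿⠴⠴⠿⠂⠒⠒⠒⠀
⠀⠀⠀⠀⠀⠒⠴⣿⣿⠿⠴⠒⠂⠒⠀
⠀⠀⠀⠀⠀⠀⠀⠀⠒⠿⠒⠒⠒⠒⠀
⠀⠀⠀⠀⠀⠀⠀⠀⠒⠿⠴⠂⠒⠂⠀
⠀⠀⠀⠀⠀⠀⠀⠀⠒⣿⣿⠒⠂⠂⠀
⠀⠀⠀⠀⠀⠀⠀⠀⠀⠀⠀⠀⠀⠀⠀
⠀⠀⠀⠀⠀⠀⠀⠀⠀⠀⠀⠀⠀⠀⠀

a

⠀⠀⠀⠀⠀⠀⠀⠀⠀⠀⠀⠀⠀⠀⠀
⠀⠀⠀⠀⠀⠀⠀⠀⠀⠀⠀⠀⠀⠀⠀
⠀⠀⠀⠀⠀⠀⠀⠀⠀⠀⠀⠀⠀⠀⠀
⠀⠀⠀⠀⠀⠀⠀⠀⠀⠀⠀⠀⠀⠀⠀
⠀⠀⠀⠀⠀⠀⠀⠀⠀⠀⠀⠀⠀⠀⠀
⠀⠀⠀⠀⠀⠒⠿⠒⠴⠒⠒⠒⣿⠿⠀
⠀⠀⠀⠀⠀⠒⣿⠒⠂⠂⠒⠒⠴⣿⠴
⠀⠀⠀⠀⠀⠒⠒⣾⠒⣿⣿⠒⠒⠒⠒
⠀⠀⠀⠀⠀⠂⠒⣿⠴⠴⠿⠂⠒⠒⠒
⠀⠀⠀⠀⠀⠴⠒⠴⣿⣿⠿⠴⠒⠂⠒
⠀⠀⠀⠀⠀⠀⠀⠀⠀⠒⠿⠒⠒⠒⠒
⠀⠀⠀⠀⠀⠀⠀⠀⠀⠒⠿⠴⠂⠒⠂
⠀⠀⠀⠀⠀⠀⠀⠀⠀⠒⣿⣿⠒⠂⠂
⠀⠀⠀⠀⠀⠀⠀⠀⠀⠀⠀⠀⠀⠀⠀
⠀⠀⠀⠀⠀⠀⠀⠀⠀⠀⠀⠀⠀⠀⠀

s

⠀⠀⠀⠀⠀⠀⠀⠀⠀⠀⠀⠀⠀⠀⠀
⠀⠀⠀⠀⠀⠀⠀⠀⠀⠀⠀⠀⠀⠀⠀
⠀⠀⠀⠀⠀⠀⠀⠀⠀⠀⠀⠀⠀⠀⠀
⠀⠀⠀⠀⠀⠀⠀⠀⠀⠀⠀⠀⠀⠀⠀
⠀⠀⠀⠀⠀⠒⠿⠒⠴⠒⠒⠒⣿⠿⠀
⠀⠀⠀⠀⠀⠒⣿⠒⠂⠂⠒⠒⠴⣿⠴
⠀⠀⠀⠀⠀⠒⠒⠒⠒⣿⣿⠒⠒⠒⠒
⠀⠀⠀⠀⠀⠂⠒⣾⠴⠴⠿⠂⠒⠒⠒
⠀⠀⠀⠀⠀⠴⠒⠴⣿⣿⠿⠴⠒⠂⠒
⠀⠀⠀⠀⠀⠒⠒⠂⠴⠒⠿⠒⠒⠒⠒
⠀⠀⠀⠀⠀⠀⠀⠀⠀⠒⠿⠴⠂⠒⠂
⠀⠀⠀⠀⠀⠀⠀⠀⠀⠒⣿⣿⠒⠂⠂
⠀⠀⠀⠀⠀⠀⠀⠀⠀⠀⠀⠀⠀⠀⠀
⠀⠀⠀⠀⠀⠀⠀⠀⠀⠀⠀⠀⠀⠀⠀
⠀⠀⠀⠀⠀⠀⠀⠀⠀⠀⠀⠀⠀⠀⠀

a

⠀⠀⠀⠀⠀⠀⠀⠀⠀⠀⠀⠀⠀⠀⠀
⠀⠀⠀⠀⠀⠀⠀⠀⠀⠀⠀⠀⠀⠀⠀
⠀⠀⠀⠀⠀⠀⠀⠀⠀⠀⠀⠀⠀⠀⠀
⠀⠀⠀⠀⠀⠀⠀⠀⠀⠀⠀⠀⠀⠀⠀
⠀⠀⠀⠀⠀⠀⠒⠿⠒⠴⠒⠒⠒⣿⠿
⠀⠀⠀⠀⠀⠒⠒⣿⠒⠂⠂⠒⠒⠴⣿
⠀⠀⠀⠀⠀⠴⠒⠒⠒⠒⣿⣿⠒⠒⠒
⠀⠀⠀⠀⠀⣿⠂⣾⣿⠴⠴⠿⠂⠒⠒
⠀⠀⠀⠀⠀⠂⠴⠒⠴⣿⣿⠿⠴⠒⠂
⠀⠀⠀⠀⠀⠒⠒⠒⠂⠴⠒⠿⠒⠒⠒
⠀⠀⠀⠀⠀⠀⠀⠀⠀⠀⠒⠿⠴⠂⠒
⠀⠀⠀⠀⠀⠀⠀⠀⠀⠀⠒⣿⣿⠒⠂
⠀⠀⠀⠀⠀⠀⠀⠀⠀⠀⠀⠀⠀⠀⠀
⠀⠀⠀⠀⠀⠀⠀⠀⠀⠀⠀⠀⠀⠀⠀
⠀⠀⠀⠀⠀⠀⠀⠀⠀⠀⠀⠀⠀⠀⠀

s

⠀⠀⠀⠀⠀⠀⠀⠀⠀⠀⠀⠀⠀⠀⠀
⠀⠀⠀⠀⠀⠀⠀⠀⠀⠀⠀⠀⠀⠀⠀
⠀⠀⠀⠀⠀⠀⠀⠀⠀⠀⠀⠀⠀⠀⠀
⠀⠀⠀⠀⠀⠀⠒⠿⠒⠴⠒⠒⠒⣿⠿
⠀⠀⠀⠀⠀⠒⠒⣿⠒⠂⠂⠒⠒⠴⣿
⠀⠀⠀⠀⠀⠴⠒⠒⠒⠒⣿⣿⠒⠒⠒
⠀⠀⠀⠀⠀⣿⠂⠒⣿⠴⠴⠿⠂⠒⠒
⠀⠀⠀⠀⠀⠂⠴⣾⠴⣿⣿⠿⠴⠒⠂
⠀⠀⠀⠀⠀⠒⠒⠒⠂⠴⠒⠿⠒⠒⠒
⠀⠀⠀⠀⠀⠂⠂⠒⠒⠂⠒⠿⠴⠂⠒
⠀⠀⠀⠀⠀⠀⠀⠀⠀⠀⠒⣿⣿⠒⠂
⠀⠀⠀⠀⠀⠀⠀⠀⠀⠀⠀⠀⠀⠀⠀
⠀⠀⠀⠀⠀⠀⠀⠀⠀⠀⠀⠀⠀⠀⠀
⠀⠀⠀⠀⠀⠀⠀⠀⠀⠀⠀⠀⠀⠀⠀
⠀⠀⠀⠀⠀⠀⠀⠀⠀⠀⠀⠀⠀⠀⠀

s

⠀⠀⠀⠀⠀⠀⠀⠀⠀⠀⠀⠀⠀⠀⠀
⠀⠀⠀⠀⠀⠀⠀⠀⠀⠀⠀⠀⠀⠀⠀
⠀⠀⠀⠀⠀⠀⠒⠿⠒⠴⠒⠒⠒⣿⠿
⠀⠀⠀⠀⠀⠒⠒⣿⠒⠂⠂⠒⠒⠴⣿
⠀⠀⠀⠀⠀⠴⠒⠒⠒⠒⣿⣿⠒⠒⠒
⠀⠀⠀⠀⠀⣿⠂⠒⣿⠴⠴⠿⠂⠒⠒
⠀⠀⠀⠀⠀⠂⠴⠒⠴⣿⣿⠿⠴⠒⠂
⠀⠀⠀⠀⠀⠒⠒⣾⠂⠴⠒⠿⠒⠒⠒
⠀⠀⠀⠀⠀⠂⠂⠒⠒⠂⠒⠿⠴⠂⠒
⠀⠀⠀⠀⠀⠒⣿⣿⠿⣿⠒⣿⣿⠒⠂
⠀⠀⠀⠀⠀⠀⠀⠀⠀⠀⠀⠀⠀⠀⠀
⠀⠀⠀⠀⠀⠀⠀⠀⠀⠀⠀⠀⠀⠀⠀
⠀⠀⠀⠀⠀⠀⠀⠀⠀⠀⠀⠀⠀⠀⠀
⠀⠀⠀⠀⠀⠀⠀⠀⠀⠀⠀⠀⠀⠀⠀
⠀⠀⠀⠀⠀⠀⠀⠀⠀⠀⠀⠀⠀⠀⠀

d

⠀⠀⠀⠀⠀⠀⠀⠀⠀⠀⠀⠀⠀⠀⠀
⠀⠀⠀⠀⠀⠀⠀⠀⠀⠀⠀⠀⠀⠀⠀
⠀⠀⠀⠀⠀⠒⠿⠒⠴⠒⠒⠒⣿⠿⠀
⠀⠀⠀⠀⠒⠒⣿⠒⠂⠂⠒⠒⠴⣿⠴
⠀⠀⠀⠀⠴⠒⠒⠒⠒⣿⣿⠒⠒⠒⠒
⠀⠀⠀⠀⣿⠂⠒⣿⠴⠴⠿⠂⠒⠒⠒
⠀⠀⠀⠀⠂⠴⠒⠴⣿⣿⠿⠴⠒⠂⠒
⠀⠀⠀⠀⠒⠒⠒⣾⠴⠒⠿⠒⠒⠒⠒
⠀⠀⠀⠀⠂⠂⠒⠒⠂⠒⠿⠴⠂⠒⠂
⠀⠀⠀⠀⠒⣿⣿⠿⣿⠒⣿⣿⠒⠂⠂
⠀⠀⠀⠀⠀⠀⠀⠀⠀⠀⠀⠀⠀⠀⠀
⠀⠀⠀⠀⠀⠀⠀⠀⠀⠀⠀⠀⠀⠀⠀
⠀⠀⠀⠀⠀⠀⠀⠀⠀⠀⠀⠀⠀⠀⠀
⠀⠀⠀⠀⠀⠀⠀⠀⠀⠀⠀⠀⠀⠀⠀
⠀⠀⠀⠀⠀⠀⠀⠀⠀⠀⠀⠀⠀⠀⠀

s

⠀⠀⠀⠀⠀⠀⠀⠀⠀⠀⠀⠀⠀⠀⠀
⠀⠀⠀⠀⠀⠒⠿⠒⠴⠒⠒⠒⣿⠿⠀
⠀⠀⠀⠀⠒⠒⣿⠒⠂⠂⠒⠒⠴⣿⠴
⠀⠀⠀⠀⠴⠒⠒⠒⠒⣿⣿⠒⠒⠒⠒
⠀⠀⠀⠀⣿⠂⠒⣿⠴⠴⠿⠂⠒⠒⠒
⠀⠀⠀⠀⠂⠴⠒⠴⣿⣿⠿⠴⠒⠂⠒
⠀⠀⠀⠀⠒⠒⠒⠂⠴⠒⠿⠒⠒⠒⠒
⠀⠀⠀⠀⠂⠂⠒⣾⠂⠒⠿⠴⠂⠒⠂
⠀⠀⠀⠀⠒⣿⣿⠿⣿⠒⣿⣿⠒⠂⠂
⠀⠀⠀⠀⠀⠒⠂⣿⠴⣿⠀⠀⠀⠀⠀
⠀⠀⠀⠀⠀⠀⠀⠀⠀⠀⠀⠀⠀⠀⠀
⠀⠀⠀⠀⠀⠀⠀⠀⠀⠀⠀⠀⠀⠀⠀
⠀⠀⠀⠀⠀⠀⠀⠀⠀⠀⠀⠀⠀⠀⠀
⠀⠀⠀⠀⠀⠀⠀⠀⠀⠀⠀⠀⠀⠀⠀
⠀⠀⠀⠀⠀⠀⠀⠀⠀⠀⠀⠀⠀⠀⠀

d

⠀⠀⠀⠀⠀⠀⠀⠀⠀⠀⠀⠀⠀⠀⠀
⠀⠀⠀⠀⠒⠿⠒⠴⠒⠒⠒⣿⠿⠀⠀
⠀⠀⠀⠒⠒⣿⠒⠂⠂⠒⠒⠴⣿⠴⠀
⠀⠀⠀⠴⠒⠒⠒⠒⣿⣿⠒⠒⠒⠒⠀
⠀⠀⠀⣿⠂⠒⣿⠴⠴⠿⠂⠒⠒⠒⠀
⠀⠀⠀⠂⠴⠒⠴⣿⣿⠿⠴⠒⠂⠒⠀
⠀⠀⠀⠒⠒⠒⠂⠴⠒⠿⠒⠒⠒⠒⠀
⠀⠀⠀⠂⠂⠒⠒⣾⠒⠿⠴⠂⠒⠂⠀
⠀⠀⠀⠒⣿⣿⠿⣿⠒⣿⣿⠒⠂⠂⠀
⠀⠀⠀⠀⠒⠂⣿⠴⣿⣿⠀⠀⠀⠀⠀
⠀⠀⠀⠀⠀⠀⠀⠀⠀⠀⠀⠀⠀⠀⠀
⠀⠀⠀⠀⠀⠀⠀⠀⠀⠀⠀⠀⠀⠀⠀
⠀⠀⠀⠀⠀⠀⠀⠀⠀⠀⠀⠀⠀⠀⠀
⠀⠀⠀⠀⠀⠀⠀⠀⠀⠀⠀⠀⠀⠀⠀
⠀⠀⠀⠀⠀⠀⠀⠀⠀⠀⠀⠀⠀⠀⠀

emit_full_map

⠀⠒⠿⠒⠴⠒⠒⠒⣿⠿⠀
⠒⠒⣿⠒⠂⠂⠒⠒⠴⣿⠴
⠴⠒⠒⠒⠒⣿⣿⠒⠒⠒⠒
⣿⠂⠒⣿⠴⠴⠿⠂⠒⠒⠒
⠂⠴⠒⠴⣿⣿⠿⠴⠒⠂⠒
⠒⠒⠒⠂⠴⠒⠿⠒⠒⠒⠒
⠂⠂⠒⠒⣾⠒⠿⠴⠂⠒⠂
⠒⣿⣿⠿⣿⠒⣿⣿⠒⠂⠂
⠀⠒⠂⣿⠴⣿⣿⠀⠀⠀⠀


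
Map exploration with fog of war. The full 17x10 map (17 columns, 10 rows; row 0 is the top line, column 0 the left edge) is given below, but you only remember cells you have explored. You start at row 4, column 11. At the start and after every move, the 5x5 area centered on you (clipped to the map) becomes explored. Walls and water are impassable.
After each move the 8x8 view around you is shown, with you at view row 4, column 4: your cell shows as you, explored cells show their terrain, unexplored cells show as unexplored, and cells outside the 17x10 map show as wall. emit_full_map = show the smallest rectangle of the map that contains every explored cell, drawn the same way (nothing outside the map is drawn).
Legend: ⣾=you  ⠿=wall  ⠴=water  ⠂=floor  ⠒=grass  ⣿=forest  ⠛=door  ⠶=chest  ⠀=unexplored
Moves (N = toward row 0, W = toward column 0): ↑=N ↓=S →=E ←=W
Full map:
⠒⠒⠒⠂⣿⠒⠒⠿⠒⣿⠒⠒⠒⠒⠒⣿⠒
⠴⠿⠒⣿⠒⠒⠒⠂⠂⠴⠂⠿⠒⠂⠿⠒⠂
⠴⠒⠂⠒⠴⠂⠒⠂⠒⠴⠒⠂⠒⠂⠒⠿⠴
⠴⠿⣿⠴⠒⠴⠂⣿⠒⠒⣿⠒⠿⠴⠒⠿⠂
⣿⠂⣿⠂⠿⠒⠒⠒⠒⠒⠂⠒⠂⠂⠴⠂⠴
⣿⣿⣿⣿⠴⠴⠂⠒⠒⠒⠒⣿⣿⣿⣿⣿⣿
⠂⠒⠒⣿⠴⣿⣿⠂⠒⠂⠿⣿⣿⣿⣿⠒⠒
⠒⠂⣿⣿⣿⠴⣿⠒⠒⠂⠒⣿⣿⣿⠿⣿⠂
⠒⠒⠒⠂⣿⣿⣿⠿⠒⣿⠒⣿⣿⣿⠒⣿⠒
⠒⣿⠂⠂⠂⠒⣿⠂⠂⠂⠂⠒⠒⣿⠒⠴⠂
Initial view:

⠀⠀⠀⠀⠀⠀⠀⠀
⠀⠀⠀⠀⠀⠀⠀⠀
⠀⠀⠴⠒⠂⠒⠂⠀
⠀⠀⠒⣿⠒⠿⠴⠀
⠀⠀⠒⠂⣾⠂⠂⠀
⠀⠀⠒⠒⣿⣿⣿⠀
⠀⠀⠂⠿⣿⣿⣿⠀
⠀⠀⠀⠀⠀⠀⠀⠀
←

⠀⠀⠀⠀⠀⠀⠀⠀
⠀⠀⠀⠀⠀⠀⠀⠀
⠀⠀⠒⠴⠒⠂⠒⠂
⠀⠀⠒⠒⣿⠒⠿⠴
⠀⠀⠒⠒⣾⠒⠂⠂
⠀⠀⠒⠒⠒⣿⣿⣿
⠀⠀⠒⠂⠿⣿⣿⣿
⠀⠀⠀⠀⠀⠀⠀⠀

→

⠀⠀⠀⠀⠀⠀⠀⠀
⠀⠀⠀⠀⠀⠀⠀⠀
⠀⠒⠴⠒⠂⠒⠂⠀
⠀⠒⠒⣿⠒⠿⠴⠀
⠀⠒⠒⠂⣾⠂⠂⠀
⠀⠒⠒⠒⣿⣿⣿⠀
⠀⠒⠂⠿⣿⣿⣿⠀
⠀⠀⠀⠀⠀⠀⠀⠀

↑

⠿⠿⠿⠿⠿⠿⠿⠿
⠀⠀⠀⠀⠀⠀⠀⠀
⠀⠀⠴⠂⠿⠒⠂⠀
⠀⠒⠴⠒⠂⠒⠂⠀
⠀⠒⠒⣿⣾⠿⠴⠀
⠀⠒⠒⠂⠒⠂⠂⠀
⠀⠒⠒⠒⣿⣿⣿⠀
⠀⠒⠂⠿⣿⣿⣿⠀

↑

⠿⠿⠿⠿⠿⠿⠿⠿
⠿⠿⠿⠿⠿⠿⠿⠿
⠀⠀⣿⠒⠒⠒⠒⠀
⠀⠀⠴⠂⠿⠒⠂⠀
⠀⠒⠴⠒⣾⠒⠂⠀
⠀⠒⠒⣿⠒⠿⠴⠀
⠀⠒⠒⠂⠒⠂⠂⠀
⠀⠒⠒⠒⣿⣿⣿⠀

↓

⠿⠿⠿⠿⠿⠿⠿⠿
⠀⠀⣿⠒⠒⠒⠒⠀
⠀⠀⠴⠂⠿⠒⠂⠀
⠀⠒⠴⠒⠂⠒⠂⠀
⠀⠒⠒⣿⣾⠿⠴⠀
⠀⠒⠒⠂⠒⠂⠂⠀
⠀⠒⠒⠒⣿⣿⣿⠀
⠀⠒⠂⠿⣿⣿⣿⠀

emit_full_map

⠀⣿⠒⠒⠒⠒
⠀⠴⠂⠿⠒⠂
⠒⠴⠒⠂⠒⠂
⠒⠒⣿⣾⠿⠴
⠒⠒⠂⠒⠂⠂
⠒⠒⠒⣿⣿⣿
⠒⠂⠿⣿⣿⣿

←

⠿⠿⠿⠿⠿⠿⠿⠿
⠀⠀⠀⣿⠒⠒⠒⠒
⠀⠀⠂⠴⠂⠿⠒⠂
⠀⠀⠒⠴⠒⠂⠒⠂
⠀⠀⠒⠒⣾⠒⠿⠴
⠀⠀⠒⠒⠂⠒⠂⠂
⠀⠀⠒⠒⠒⣿⣿⣿
⠀⠀⠒⠂⠿⣿⣿⣿

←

⠿⠿⠿⠿⠿⠿⠿⠿
⠀⠀⠀⠀⣿⠒⠒⠒
⠀⠀⠂⠂⠴⠂⠿⠒
⠀⠀⠂⠒⠴⠒⠂⠒
⠀⠀⣿⠒⣾⣿⠒⠿
⠀⠀⠒⠒⠒⠂⠒⠂
⠀⠀⠒⠒⠒⠒⣿⣿
⠀⠀⠀⠒⠂⠿⣿⣿

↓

⠀⠀⠀⠀⣿⠒⠒⠒
⠀⠀⠂⠂⠴⠂⠿⠒
⠀⠀⠂⠒⠴⠒⠂⠒
⠀⠀⣿⠒⠒⣿⠒⠿
⠀⠀⠒⠒⣾⠂⠒⠂
⠀⠀⠒⠒⠒⠒⣿⣿
⠀⠀⠂⠒⠂⠿⣿⣿
⠀⠀⠀⠀⠀⠀⠀⠀

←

⠀⠀⠀⠀⠀⣿⠒⠒
⠀⠀⠀⠂⠂⠴⠂⠿
⠀⠀⠒⠂⠒⠴⠒⠂
⠀⠀⠂⣿⠒⠒⣿⠒
⠀⠀⠒⠒⣾⠒⠂⠒
⠀⠀⠂⠒⠒⠒⠒⣿
⠀⠀⣿⠂⠒⠂⠿⣿
⠀⠀⠀⠀⠀⠀⠀⠀

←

⠀⠀⠀⠀⠀⠀⣿⠒
⠀⠀⠀⠀⠂⠂⠴⠂
⠀⠀⠂⠒⠂⠒⠴⠒
⠀⠀⠴⠂⣿⠒⠒⣿
⠀⠀⠒⠒⣾⠒⠒⠂
⠀⠀⠴⠂⠒⠒⠒⠒
⠀⠀⣿⣿⠂⠒⠂⠿
⠀⠀⠀⠀⠀⠀⠀⠀

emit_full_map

⠀⠀⠀⠀⣿⠒⠒⠒⠒
⠀⠀⠂⠂⠴⠂⠿⠒⠂
⠂⠒⠂⠒⠴⠒⠂⠒⠂
⠴⠂⣿⠒⠒⣿⠒⠿⠴
⠒⠒⣾⠒⠒⠂⠒⠂⠂
⠴⠂⠒⠒⠒⠒⣿⣿⣿
⣿⣿⠂⠒⠂⠿⣿⣿⣿

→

⠀⠀⠀⠀⠀⣿⠒⠒
⠀⠀⠀⠂⠂⠴⠂⠿
⠀⠂⠒⠂⠒⠴⠒⠂
⠀⠴⠂⣿⠒⠒⣿⠒
⠀⠒⠒⠒⣾⠒⠂⠒
⠀⠴⠂⠒⠒⠒⠒⣿
⠀⣿⣿⠂⠒⠂⠿⣿
⠀⠀⠀⠀⠀⠀⠀⠀

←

⠀⠀⠀⠀⠀⠀⣿⠒
⠀⠀⠀⠀⠂⠂⠴⠂
⠀⠀⠂⠒⠂⠒⠴⠒
⠀⠀⠴⠂⣿⠒⠒⣿
⠀⠀⠒⠒⣾⠒⠒⠂
⠀⠀⠴⠂⠒⠒⠒⠒
⠀⠀⣿⣿⠂⠒⠂⠿
⠀⠀⠀⠀⠀⠀⠀⠀

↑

⠿⠿⠿⠿⠿⠿⠿⠿
⠀⠀⠀⠀⠀⠀⣿⠒
⠀⠀⠒⠒⠂⠂⠴⠂
⠀⠀⠂⠒⠂⠒⠴⠒
⠀⠀⠴⠂⣾⠒⠒⣿
⠀⠀⠒⠒⠒⠒⠒⠂
⠀⠀⠴⠂⠒⠒⠒⠒
⠀⠀⣿⣿⠂⠒⠂⠿

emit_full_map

⠀⠀⠀⠀⣿⠒⠒⠒⠒
⠒⠒⠂⠂⠴⠂⠿⠒⠂
⠂⠒⠂⠒⠴⠒⠂⠒⠂
⠴⠂⣾⠒⠒⣿⠒⠿⠴
⠒⠒⠒⠒⠒⠂⠒⠂⠂
⠴⠂⠒⠒⠒⠒⣿⣿⣿
⣿⣿⠂⠒⠂⠿⣿⣿⣿


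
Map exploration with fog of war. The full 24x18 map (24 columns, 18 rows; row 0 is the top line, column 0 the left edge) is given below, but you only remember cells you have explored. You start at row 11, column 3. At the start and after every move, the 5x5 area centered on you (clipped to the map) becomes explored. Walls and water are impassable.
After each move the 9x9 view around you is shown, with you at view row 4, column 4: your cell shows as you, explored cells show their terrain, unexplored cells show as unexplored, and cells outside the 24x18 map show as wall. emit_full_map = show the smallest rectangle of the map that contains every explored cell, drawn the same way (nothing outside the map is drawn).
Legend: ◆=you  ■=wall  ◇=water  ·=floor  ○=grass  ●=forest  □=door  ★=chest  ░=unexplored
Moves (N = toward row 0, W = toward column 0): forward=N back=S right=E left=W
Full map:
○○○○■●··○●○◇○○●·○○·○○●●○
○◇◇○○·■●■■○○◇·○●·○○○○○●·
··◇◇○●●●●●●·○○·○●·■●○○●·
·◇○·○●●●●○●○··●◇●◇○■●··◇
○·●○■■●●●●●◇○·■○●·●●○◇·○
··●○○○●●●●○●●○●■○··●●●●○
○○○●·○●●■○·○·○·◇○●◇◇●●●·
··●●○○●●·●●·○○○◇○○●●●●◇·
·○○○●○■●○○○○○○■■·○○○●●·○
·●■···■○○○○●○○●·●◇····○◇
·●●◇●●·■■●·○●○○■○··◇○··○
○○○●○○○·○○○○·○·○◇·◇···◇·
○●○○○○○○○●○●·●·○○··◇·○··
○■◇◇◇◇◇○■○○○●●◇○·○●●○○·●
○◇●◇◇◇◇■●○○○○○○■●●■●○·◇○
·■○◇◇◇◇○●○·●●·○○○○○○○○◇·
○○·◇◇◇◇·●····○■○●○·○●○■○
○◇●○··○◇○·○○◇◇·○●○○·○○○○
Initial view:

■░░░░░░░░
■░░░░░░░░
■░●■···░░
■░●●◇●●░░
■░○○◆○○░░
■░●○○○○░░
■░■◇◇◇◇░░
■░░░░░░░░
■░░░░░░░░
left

■■░░░░░░░
■■░░░░░░░
■■·●■···░
■■·●●◇●●░
■■○○◆●○○░
■■○●○○○○░
■■○■◇◇◇◇░
■■░░░░░░░
■■░░░░░░░

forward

■■░░░░░░░
■■░░░░░░░
■■·○○○●░░
■■·●■···░
■■·●◆◇●●░
■■○○○●○○░
■■○●○○○○░
■■○■◇◇◇◇░
■■░░░░░░░

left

■■■░░░░░░
■■■░░░░░░
■■■·○○○●░
■■■·●■···
■■■·◆●◇●●
■■■○○○●○○
■■■○●○○○○
■■■○■◇◇◇◇
■■■░░░░░░

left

■■■■░░░░░
■■■■░░░░░
■■■■·○○○●
■■■■·●■··
■■■■◆●●◇●
■■■■○○○●○
■■■■○●○○○
■■■■○■◇◇◇
■■■■░░░░░

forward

■■■■░░░░░
■■■■░░░░░
■■■■··●░░
■■■■·○○○●
■■■■◆●■··
■■■■·●●◇●
■■■■○○○●○
■■■■○●○○○
■■■■○■◇◇◇

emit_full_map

··●░░░
·○○○●░
◆●■···
·●●◇●●
○○○●○○
○●○○○○
○■◇◇◇◇

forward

■■■■░░░░░
■■■■░░░░░
■■■■○○○░░
■■■■··●░░
■■■■◆○○○●
■■■■·●■··
■■■■·●●◇●
■■■■○○○●○
■■■■○●○○○

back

■■■■░░░░░
■■■■○○○░░
■■■■··●░░
■■■■·○○○●
■■■■◆●■··
■■■■·●●◇●
■■■■○○○●○
■■■■○●○○○
■■■■○■◇◇◇

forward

■■■■░░░░░
■■■■░░░░░
■■■■○○○░░
■■■■··●░░
■■■■◆○○○●
■■■■·●■··
■■■■·●●◇●
■■■■○○○●○
■■■■○●○○○

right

■■■░░░░░░
■■■░░░░░░
■■■○○○●░░
■■■··●●░░
■■■·◆○○●░
■■■·●■···
■■■·●●◇●●
■■■○○○●○○
■■■○●○○○○

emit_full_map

○○○●░░
··●●░░
·◆○○●░
·●■···
·●●◇●●
○○○●○○
○●○○○○
○■◇◇◇◇

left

■■■■░░░░░
■■■■░░░░░
■■■■○○○●░
■■■■··●●░
■■■■◆○○○●
■■■■·●■··
■■■■·●●◇●
■■■■○○○●○
■■■■○●○○○

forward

■■■■░░░░░
■■■■░░░░░
■■■■··●░░
■■■■○○○●░
■■■■◆·●●░
■■■■·○○○●
■■■■·●■··
■■■■·●●◇●
■■■■○○○●○

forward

■■■■░░░░░
■■■■░░░░░
■■■■○·●░░
■■■■··●░░
■■■■◆○○●░
■■■■··●●░
■■■■·○○○●
■■■■·●■··
■■■■·●●◇●

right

■■■░░░░░░
■■■░░░░░░
■■■○·●○░░
■■■··●○░░
■■■○◆○●░░
■■■··●●░░
■■■·○○○●░
■■■·●■···
■■■·●●◇●●

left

■■■■░░░░░
■■■■░░░░░
■■■■○·●○░
■■■■··●○░
■■■■◆○○●░
■■■■··●●░
■■■■·○○○●
■■■■·●■··
■■■■·●●◇●

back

■■■■░░░░░
■■■■○·●○░
■■■■··●○░
■■■■○○○●░
■■■■◆·●●░
■■■■·○○○●
■■■■·●■··
■■■■·●●◇●
■■■■○○○●○

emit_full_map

○·●○░░
··●○░░
○○○●░░
◆·●●░░
·○○○●░
·●■···
·●●◇●●
○○○●○○
○●○○○○
○■◇◇◇◇

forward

■■■■░░░░░
■■■■░░░░░
■■■■○·●○░
■■■■··●○░
■■■■◆○○●░
■■■■··●●░
■■■■·○○○●
■■■■·●■··
■■■■·●●◇●

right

■■■░░░░░░
■■■░░░░░░
■■■○·●○░░
■■■··●○░░
■■■○◆○●░░
■■■··●●░░
■■■·○○○●░
■■■·●■···
■■■·●●◇●●
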